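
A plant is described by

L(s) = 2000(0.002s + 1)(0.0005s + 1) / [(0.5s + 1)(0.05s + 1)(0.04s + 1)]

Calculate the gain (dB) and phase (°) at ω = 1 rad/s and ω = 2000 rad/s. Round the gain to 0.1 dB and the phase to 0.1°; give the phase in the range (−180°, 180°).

At ω = 1 rad/s:
zero (1 + j1·0.002) = 1 + j0.002 → |·| ≈ 1, ∠ ≈ 0.11°
zero (1 + j1·0.0005) = 1 + j0.0005 → |·| ≈ 1, ∠ ≈ 0.03°
pole (1 + j1·0.5) = 1 + j0.5 → |·| ≈ 1.118, ∠ ≈ 26.57°
pole (1 + j1·0.05) = 1 + j0.05 → |·| ≈ 1.0012, ∠ ≈ 2.86°
pole (1 + j1·0.04) = 1 + j0.04 → |·| ≈ 1.0008, ∠ ≈ 2.29°
|L| = 2000 · 1 · 1 / (1.118 · 1.0012 · 1.0008) ≈ 1785.3
Gain = 20 log₁₀(1785.3) ≈ 65.03 dB
∠L = (0.11° + 0.03°) − (26.57° + 2.86° + 2.29°) = -31.58°

At ω = 2000 rad/s:
zero (1 + j2000·0.002) = 1 + j4 → |·| ≈ 4.1231, ∠ ≈ 75.96°
zero (1 + j2000·0.0005) = 1 + j1 → |·| ≈ 1.4142, ∠ ≈ 45.00°
pole (1 + j2000·0.5) = 1 + j1000 → |·| ≈ 1000, ∠ ≈ 89.94°
pole (1 + j2000·0.05) = 1 + j100 → |·| ≈ 100, ∠ ≈ 89.43°
pole (1 + j2000·0.04) = 1 + j80 → |·| ≈ 80.006, ∠ ≈ 89.28°
|L| = 2000 · 4.1231 · 1.4142 / (1000 · 100 · 80.006) ≈ 0.0014576
Gain = 20 log₁₀(0.0014576) ≈ -56.73 dB
∠L = (75.96° + 45.00°) − (89.94° + 89.43° + 89.28°) = -147.69°

ω = 1: 65.0 dB, -31.6°; ω = 2000: -56.7 dB, -147.7°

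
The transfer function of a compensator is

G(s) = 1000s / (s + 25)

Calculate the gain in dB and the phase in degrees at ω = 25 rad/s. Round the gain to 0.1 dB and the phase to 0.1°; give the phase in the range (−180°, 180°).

57.0 dB, 45.0°

At s = jω = j25:
zero at origin: s = j25 → |·| = 25, ∠ = 90.00°
pole (s+25): 25 + j25 → |·| = √(25²+25²) = √1250 ≈ 35.355, ∠ = arctan(25/25) ≈ 45.00°
|G| = 1000 · 25 / 35.355 ≈ 707.11
Gain = 20 log₁₀(707.11) ≈ 56.99 dB
∠G = 90.00° − 45.00° = 45.00°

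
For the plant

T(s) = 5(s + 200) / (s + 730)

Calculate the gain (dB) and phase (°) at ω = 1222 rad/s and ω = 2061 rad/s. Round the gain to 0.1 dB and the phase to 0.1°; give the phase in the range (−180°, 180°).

At s = jω = j1222:
zero (s+200): 200 + j1222 → |·| = √(200²+1222²) = √1533284 ≈ 1238.3, ∠ = arctan(1222/200) ≈ 80.71°
pole (s+730): 730 + j1222 → |·| = √(730²+1222²) = √2026184 ≈ 1423.4, ∠ = arctan(1222/730) ≈ 59.15°
|T| = 5 · 1238.3 / 1423.4 ≈ 4.3498
Gain = 20 log₁₀(4.3498) ≈ 12.77 dB
∠T = 80.71° − 59.15° = 21.56°

At s = jω = j2061:
zero (s+200): 200 + j2061 → |·| = √(200²+2061²) = √4287721 ≈ 2070.7, ∠ = arctan(2061/200) ≈ 84.46°
pole (s+730): 730 + j2061 → |·| = √(730²+2061²) = √4780621 ≈ 2186.5, ∠ = arctan(2061/730) ≈ 70.50°
|T| = 5 · 2070.7 / 2186.5 ≈ 4.7352
Gain = 20 log₁₀(4.7352) ≈ 13.51 dB
∠T = 84.46° − 70.50° = 13.96°

ω = 1222: 12.8 dB, 21.6°; ω = 2061: 13.5 dB, 14.0°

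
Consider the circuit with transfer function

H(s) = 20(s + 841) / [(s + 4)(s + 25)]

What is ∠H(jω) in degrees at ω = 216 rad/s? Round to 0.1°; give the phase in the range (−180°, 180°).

-157.9°

At s = jω = j216:
zero (s+841): 841 + j216 → |·| = √(841²+216²) = √753937 ≈ 868.3, ∠ = arctan(216/841) ≈ 14.40°
pole (s+4): 4 + j216 → |·| = √(4²+216²) = √46672 ≈ 216.04, ∠ = arctan(216/4) ≈ 88.94°
pole (s+25): 25 + j216 → |·| = √(25²+216²) = √47281 ≈ 217.44, ∠ = arctan(216/25) ≈ 83.40°
∠H = 14.40° − 172.34° = -157.94°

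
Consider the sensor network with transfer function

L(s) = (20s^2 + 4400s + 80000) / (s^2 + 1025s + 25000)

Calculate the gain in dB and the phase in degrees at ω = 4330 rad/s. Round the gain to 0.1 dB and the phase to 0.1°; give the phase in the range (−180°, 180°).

25.8 dB, 10.4°

Substitute s = j4330:
Numerator: 20(j4330)^2 + 4400(j4330) + 80000 = -374898000 + j19052000
Denominator: (j4330)^2 + 1025(j4330) + 25000 = -18723900 + j4438250
|N| = √(374898000² + 19052000²) ≈ 3.7538e+08, ∠N ≈ 177.09°
|D| = √(18723900² + 4438250²) ≈ 1.9243e+07, ∠D ≈ 166.66°
|L| = 3.7538e+08 / 1.9243e+07 ≈ 19.507
Gain = 20 log₁₀(19.507) ≈ 25.80 dB
∠L = 177.09° − 166.66° = 10.43°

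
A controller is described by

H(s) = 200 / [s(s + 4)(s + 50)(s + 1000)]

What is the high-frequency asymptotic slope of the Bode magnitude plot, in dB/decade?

Each pole contributes −20 dB/decade at high frequency; each zero contributes +20 dB/decade.
Net: 0 zero(s) − 4 pole(s) → -80 dB/decade.

-80 dB/decade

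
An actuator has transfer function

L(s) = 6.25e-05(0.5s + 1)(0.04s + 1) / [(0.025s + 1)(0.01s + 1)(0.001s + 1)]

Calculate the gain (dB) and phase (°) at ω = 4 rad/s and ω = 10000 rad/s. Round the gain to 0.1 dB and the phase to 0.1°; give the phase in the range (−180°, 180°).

ω = 4: -77.0 dB, 64.3°; ω = 10000: -66.1 dB, -83.6°

At ω = 4 rad/s:
zero (1 + j4·0.5) = 1 + j2 → |·| ≈ 2.2361, ∠ ≈ 63.43°
zero (1 + j4·0.04) = 1 + j0.16 → |·| ≈ 1.0127, ∠ ≈ 9.09°
pole (1 + j4·0.025) = 1 + j0.1 → |·| ≈ 1.005, ∠ ≈ 5.71°
pole (1 + j4·0.01) = 1 + j0.04 → |·| ≈ 1.0008, ∠ ≈ 2.29°
pole (1 + j4·0.001) = 1 + j0.004 → |·| ≈ 1, ∠ ≈ 0.23°
|L| = 6.25e-05 · 2.2361 · 1.0127 / (1.005 · 1.0008 · 1) ≈ 0.00014071
Gain = 20 log₁₀(0.00014071) ≈ -77.03 dB
∠L = (63.43° + 9.09°) − (5.71° + 2.29° + 0.23°) = 64.29°

At ω = 10000 rad/s:
zero (1 + j10000·0.5) = 1 + j5000 → |·| ≈ 5000, ∠ ≈ 89.99°
zero (1 + j10000·0.04) = 1 + j400 → |·| ≈ 400, ∠ ≈ 89.86°
pole (1 + j10000·0.025) = 1 + j250 → |·| ≈ 250, ∠ ≈ 89.77°
pole (1 + j10000·0.01) = 1 + j100 → |·| ≈ 100, ∠ ≈ 89.43°
pole (1 + j10000·0.001) = 1 + j10 → |·| ≈ 10.05, ∠ ≈ 84.29°
|L| = 6.25e-05 · 5000 · 400 / (250 · 100 · 10.05) ≈ 0.00049751
Gain = 20 log₁₀(0.00049751) ≈ -66.06 dB
∠L = (89.99° + 89.86°) − (89.77° + 89.43° + 84.29°) = -83.64°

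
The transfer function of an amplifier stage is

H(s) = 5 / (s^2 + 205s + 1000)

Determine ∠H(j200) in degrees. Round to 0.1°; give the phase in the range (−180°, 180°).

Substitute s = j200:
Numerator: 5 = 5 + j0
Denominator: (j200)^2 + 205(j200) + 1000 = -39000 + j41000
|N| = √(5² + 0²) ≈ 5, ∠N ≈ 0.00°
|D| = √(39000² + 41000²) ≈ 56586, ∠D ≈ 133.57°
∠H = 0.00° − 133.57° = -133.57°

-133.6°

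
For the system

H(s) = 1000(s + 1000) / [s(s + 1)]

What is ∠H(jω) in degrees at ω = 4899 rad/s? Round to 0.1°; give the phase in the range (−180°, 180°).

-101.5°

At s = jω = j4899:
zero (s+1000): 1000 + j4899 → |·| = √(1000²+4899²) = √25000201 ≈ 5000, ∠ = arctan(4899/1000) ≈ 78.46°
pole (s+1): 1 + j4899 → |·| = √(1²+4899²) = √24000202 ≈ 4899, ∠ = arctan(4899/1) ≈ 89.99°
pole at origin: |s| = 4899, ∠ = 90.00° (in denominator)
∠H = 78.46° − 179.99° = -101.53°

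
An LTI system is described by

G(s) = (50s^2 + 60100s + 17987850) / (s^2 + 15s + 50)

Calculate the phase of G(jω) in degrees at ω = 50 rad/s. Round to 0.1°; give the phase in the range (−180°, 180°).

-153.4°

Substitute s = j50:
Numerator: 50(j50)^2 + 60100(j50) + 17987850 = 17862850 + j3005000
Denominator: (j50)^2 + 15(j50) + 50 = -2450 + j750
|N| = √(17862850² + 3005000²) ≈ 1.8114e+07, ∠N ≈ 9.55°
|D| = √(2450² + 750²) ≈ 2562.2, ∠D ≈ 162.98°
∠G = 9.55° − 162.98° = -153.43°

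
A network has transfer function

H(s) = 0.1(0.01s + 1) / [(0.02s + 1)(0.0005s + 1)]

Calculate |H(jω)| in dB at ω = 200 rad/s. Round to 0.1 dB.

-25.4 dB

At ω = 200 rad/s:
zero (1 + j200·0.01) = 1 + j2 → |·| ≈ 2.2361, ∠ ≈ 63.43°
pole (1 + j200·0.02) = 1 + j4 → |·| ≈ 4.1231, ∠ ≈ 75.96°
pole (1 + j200·0.0005) = 1 + j0.1 → |·| ≈ 1.005, ∠ ≈ 5.71°
|H| = 0.1 · 2.2361 / (4.1231 · 1.005) ≈ 0.053964
Gain = 20 log₁₀(0.053964) ≈ -25.36 dB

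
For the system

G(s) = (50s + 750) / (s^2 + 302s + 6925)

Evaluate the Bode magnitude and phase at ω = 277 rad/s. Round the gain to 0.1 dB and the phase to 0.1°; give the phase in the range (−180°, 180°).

-17.9 dB, -42.9°

Substitute s = j277:
Numerator: 50(j277) + 750 = 750 + j13850
Denominator: (j277)^2 + 302(j277) + 6925 = -69804 + j83654
|N| = √(750² + 13850²) ≈ 13870, ∠N ≈ 86.90°
|D| = √(69804² + 83654²) ≈ 1.0895e+05, ∠D ≈ 129.84°
|G| = 13870 / 1.0895e+05 ≈ 0.12731
Gain = 20 log₁₀(0.12731) ≈ -17.90 dB
∠G = 86.90° − 129.84° = -42.94°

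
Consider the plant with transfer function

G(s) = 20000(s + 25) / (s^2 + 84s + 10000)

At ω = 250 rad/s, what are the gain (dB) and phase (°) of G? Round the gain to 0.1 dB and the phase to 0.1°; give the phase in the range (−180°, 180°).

39.0 dB, -73.9°

At s = jω = j250:
zero (s+25): 25 + j250 → |·| = √(25²+250²) = √63125 ≈ 251.25, ∠ = arctan(250/25) ≈ 84.29°
quadratic: (j250)² + 84·j250 + 10000 = -52500 + j21000 → |·| ≈ 56544, ∠ ≈ 158.20°
|G| = 20000 · 251.25 / 56544 ≈ 88.869
Gain = 20 log₁₀(88.869) ≈ 38.98 dB
∠G = 84.29° − 158.20° = -73.91°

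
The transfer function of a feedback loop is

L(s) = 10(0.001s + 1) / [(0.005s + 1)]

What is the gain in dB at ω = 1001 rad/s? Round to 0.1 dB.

8.9 dB

At ω = 1001 rad/s:
zero (1 + j1001·0.001) = 1 + j1.001 → |·| ≈ 1.4149, ∠ ≈ 45.03°
pole (1 + j1001·0.005) = 1 + j5.005 → |·| ≈ 5.1039, ∠ ≈ 78.70°
|L| = 10 · 1.4149 / (5.1039) ≈ 2.7722
Gain = 20 log₁₀(2.7722) ≈ 8.86 dB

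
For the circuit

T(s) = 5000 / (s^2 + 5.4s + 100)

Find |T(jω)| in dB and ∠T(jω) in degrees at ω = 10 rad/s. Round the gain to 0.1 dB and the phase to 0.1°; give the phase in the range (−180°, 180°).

39.3 dB, -90.0°

At s = jω = j10:
quadratic: (j10)² + 5.4·j10 + 100 = 0 + j54 → |·| ≈ 54, ∠ ≈ 90.00°
|T| = 5000 / 54 ≈ 92.593
Gain = 20 log₁₀(92.593) ≈ 39.33 dB
∠T = 0.00° − 90.00° = -90.00°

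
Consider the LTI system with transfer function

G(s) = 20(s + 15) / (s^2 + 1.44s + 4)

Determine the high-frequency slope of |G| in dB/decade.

-20 dB/decade

Each pole contributes −20 dB/decade at high frequency; each zero contributes +20 dB/decade.
Net: 1 zero(s) − 2 pole(s) → -20 dB/decade.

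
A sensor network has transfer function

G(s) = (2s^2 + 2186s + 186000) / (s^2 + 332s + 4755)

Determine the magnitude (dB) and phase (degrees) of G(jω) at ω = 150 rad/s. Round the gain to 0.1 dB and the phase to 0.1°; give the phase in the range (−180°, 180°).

16.6 dB, -42.9°

Substitute s = j150:
Numerator: 2(j150)^2 + 2186(j150) + 186000 = 141000 + j327900
Denominator: (j150)^2 + 332(j150) + 4755 = -17745 + j49800
|N| = √(141000² + 327900²) ≈ 3.5693e+05, ∠N ≈ 66.73°
|D| = √(17745² + 49800²) ≈ 52867, ∠D ≈ 109.61°
|G| = 3.5693e+05 / 52867 ≈ 6.7515
Gain = 20 log₁₀(6.7515) ≈ 16.59 dB
∠G = 66.73° − 109.61° = -42.88°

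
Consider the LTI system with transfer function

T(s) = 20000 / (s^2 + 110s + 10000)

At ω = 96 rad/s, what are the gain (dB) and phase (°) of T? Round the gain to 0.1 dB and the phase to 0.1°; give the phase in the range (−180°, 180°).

At s = jω = j96:
quadratic: (j96)² + 110·j96 + 10000 = 784 + j10560 → |·| ≈ 10589, ∠ ≈ 85.75°
|T| = 20000 / 10589 ≈ 1.8888
Gain = 20 log₁₀(1.8888) ≈ 5.52 dB
∠T = 0.00° − 85.75° = -85.75°

5.5 dB, -85.8°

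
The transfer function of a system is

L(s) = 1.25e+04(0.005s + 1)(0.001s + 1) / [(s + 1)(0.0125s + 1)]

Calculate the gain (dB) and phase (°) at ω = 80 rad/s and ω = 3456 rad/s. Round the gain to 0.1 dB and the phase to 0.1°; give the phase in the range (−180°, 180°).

ω = 80: 41.5 dB, -107.9°; ω = 3456: 14.3 dB, -18.1°

At ω = 80 rad/s:
zero (1 + j80·0.005) = 1 + j0.4 → |·| ≈ 1.077, ∠ ≈ 21.80°
zero (1 + j80·0.001) = 1 + j0.08 → |·| ≈ 1.0032, ∠ ≈ 4.57°
pole (1 + j80·1) = 1 + j80 → |·| ≈ 80.006, ∠ ≈ 89.28°
pole (1 + j80·0.0125) = 1 + j1 → |·| ≈ 1.4142, ∠ ≈ 45.00°
|L| = 1.25e+04 · 1.077 · 1.0032 / (80.006 · 1.4142) ≈ 119.37
Gain = 20 log₁₀(119.37) ≈ 41.54 dB
∠L = (21.80° + 4.57°) − (89.28° + 45.00°) = -107.91°

At ω = 3456 rad/s:
zero (1 + j3456·0.005) = 1 + j17.28 → |·| ≈ 17.309, ∠ ≈ 86.69°
zero (1 + j3456·0.001) = 1 + j3.456 → |·| ≈ 3.5978, ∠ ≈ 73.86°
pole (1 + j3456·1) = 1 + j3456 → |·| ≈ 3456, ∠ ≈ 89.98°
pole (1 + j3456·0.0125) = 1 + j43.2 → |·| ≈ 43.212, ∠ ≈ 88.67°
|L| = 1.25e+04 · 17.309 · 3.5978 / (3456 · 43.212) ≈ 5.2124
Gain = 20 log₁₀(5.2124) ≈ 14.34 dB
∠L = (86.69° + 73.86°) − (89.98° + 88.67°) = -18.10°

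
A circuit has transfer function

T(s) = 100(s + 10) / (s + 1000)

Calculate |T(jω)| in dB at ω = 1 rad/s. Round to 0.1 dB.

0.0 dB

At s = jω = j1:
zero (s+10): 10 + j1 → |·| = √(10²+1²) = √101 ≈ 10.05, ∠ = arctan(1/10) ≈ 5.71°
pole (s+1000): 1000 + j1 → |·| = √(1000²+1²) = √1000001 ≈ 1000, ∠ = arctan(1/1000) ≈ 0.06°
|T| = 100 · 10.05 / 1000 ≈ 1.005
Gain = 20 log₁₀(1.005) ≈ 0.04 dB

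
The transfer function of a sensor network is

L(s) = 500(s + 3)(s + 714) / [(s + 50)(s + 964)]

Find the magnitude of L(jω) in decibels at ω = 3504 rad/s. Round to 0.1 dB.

53.8 dB

At s = jω = j3504:
zero (s+3): 3 + j3504 → |·| = √(3²+3504²) = √12278025 ≈ 3504, ∠ = arctan(3504/3) ≈ 89.95°
zero (s+714): 714 + j3504 → |·| = √(714²+3504²) = √12787812 ≈ 3576, ∠ = arctan(3504/714) ≈ 78.48°
pole (s+50): 50 + j3504 → |·| = √(50²+3504²) = √12280516 ≈ 3504.4, ∠ = arctan(3504/50) ≈ 89.18°
pole (s+964): 964 + j3504 → |·| = √(964²+3504²) = √13207312 ≈ 3634.2, ∠ = arctan(3504/964) ≈ 74.62°
|L| = 500 · 1.253e+07 / 1.2736e+07 ≈ 491.91
Gain = 20 log₁₀(491.91) ≈ 53.84 dB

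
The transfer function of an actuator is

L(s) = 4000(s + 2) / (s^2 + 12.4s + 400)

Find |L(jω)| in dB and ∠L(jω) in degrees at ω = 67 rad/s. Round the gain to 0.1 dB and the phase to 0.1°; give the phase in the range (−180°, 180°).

At s = jω = j67:
zero (s+2): 2 + j67 → |·| = √(2²+67²) = √4493 ≈ 67.03, ∠ = arctan(67/2) ≈ 88.29°
quadratic: (j67)² + 12.4·j67 + 400 = -4089 + j830.8 → |·| ≈ 4172.5, ∠ ≈ 168.52°
|L| = 4000 · 67.03 / 4172.5 ≈ 64.259
Gain = 20 log₁₀(64.259) ≈ 36.16 dB
∠L = 88.29° − 168.52° = -80.23°

36.2 dB, -80.2°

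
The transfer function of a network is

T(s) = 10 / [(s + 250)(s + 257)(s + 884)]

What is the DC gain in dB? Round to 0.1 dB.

T(0) = 10 / (250·257·884) ≈ 1.7607e-07
20 log₁₀(1.7607e-07) ≈ -135.09 dB

-135.1 dB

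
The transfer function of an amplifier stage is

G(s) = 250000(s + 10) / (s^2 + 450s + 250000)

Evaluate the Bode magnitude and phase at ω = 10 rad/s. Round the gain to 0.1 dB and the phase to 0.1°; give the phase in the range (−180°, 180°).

23.0 dB, 44.0°

At s = jω = j10:
zero (s+10): 10 + j10 → |·| = √(10²+10²) = √200 ≈ 14.142, ∠ = arctan(10/10) ≈ 45.00°
quadratic: (j10)² + 450·j10 + 250000 = 249900 + j4500 → |·| ≈ 2.4994e+05, ∠ ≈ 1.03°
|G| = 250000 · 14.142 / 2.4994e+05 ≈ 14.145
Gain = 20 log₁₀(14.145) ≈ 23.01 dB
∠G = 45.00° − 1.03° = 43.97°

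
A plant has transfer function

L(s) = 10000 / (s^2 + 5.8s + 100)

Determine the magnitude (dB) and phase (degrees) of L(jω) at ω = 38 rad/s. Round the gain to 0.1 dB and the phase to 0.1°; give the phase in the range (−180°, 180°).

17.3 dB, -170.7°

At s = jω = j38:
quadratic: (j38)² + 5.8·j38 + 100 = -1344 + j220.4 → |·| ≈ 1362, ∠ ≈ 170.69°
|L| = 10000 / 1362 ≈ 7.3421
Gain = 20 log₁₀(7.3421) ≈ 17.32 dB
∠L = 0.00° − 170.69° = -170.69°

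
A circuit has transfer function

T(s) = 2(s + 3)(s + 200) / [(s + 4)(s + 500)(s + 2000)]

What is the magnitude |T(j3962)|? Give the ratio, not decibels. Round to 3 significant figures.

At s = jω = j3962:
zero (s+3): 3 + j3962 → |·| = √(3²+3962²) = √15697453 ≈ 3962, ∠ = arctan(3962/3) ≈ 89.96°
zero (s+200): 200 + j3962 → |·| = √(200²+3962²) = √15737444 ≈ 3967, ∠ = arctan(3962/200) ≈ 87.11°
pole (s+4): 4 + j3962 → |·| = √(4²+3962²) = √15697460 ≈ 3962, ∠ = arctan(3962/4) ≈ 89.94°
pole (s+500): 500 + j3962 → |·| = √(500²+3962²) = √15947444 ≈ 3993.4, ∠ = arctan(3962/500) ≈ 82.81°
pole (s+2000): 2000 + j3962 → |·| = √(2000²+3962²) = √19697444 ≈ 4438.2, ∠ = arctan(3962/2000) ≈ 63.22°
|T| = 2 · 1.5717e+07 / 7.0221e+10 ≈ 0.00044764

0.000448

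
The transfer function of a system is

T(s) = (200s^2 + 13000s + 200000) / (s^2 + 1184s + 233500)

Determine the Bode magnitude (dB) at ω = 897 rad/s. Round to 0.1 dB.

42.5 dB

Substitute s = j897:
Numerator: 200(j897)^2 + 13000(j897) + 200000 = -160721800 + j11661000
Denominator: (j897)^2 + 1184(j897) + 233500 = -571109 + j1062048
|N| = √(160721800² + 11661000²) ≈ 1.6114e+08, ∠N ≈ 175.85°
|D| = √(571109² + 1062048²) ≈ 1.2059e+06, ∠D ≈ 118.27°
|T| = 1.6114e+08 / 1.2059e+06 ≈ 133.63
Gain = 20 log₁₀(133.63) ≈ 42.52 dB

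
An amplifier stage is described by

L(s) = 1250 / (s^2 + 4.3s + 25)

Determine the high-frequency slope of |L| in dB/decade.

Each pole contributes −20 dB/decade at high frequency; each zero contributes +20 dB/decade.
Net: 0 zero(s) − 2 pole(s) → -40 dB/decade.

-40 dB/decade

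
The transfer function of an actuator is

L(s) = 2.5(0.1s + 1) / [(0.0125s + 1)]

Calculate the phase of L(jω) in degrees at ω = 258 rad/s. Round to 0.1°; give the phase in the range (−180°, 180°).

At ω = 258 rad/s:
zero (1 + j258·0.1) = 1 + j25.8 → |·| ≈ 25.819, ∠ ≈ 87.78°
pole (1 + j258·0.0125) = 1 + j3.225 → |·| ≈ 3.3765, ∠ ≈ 72.77°
∠L = (87.78°) − (72.77°) = 15.01°

15.0°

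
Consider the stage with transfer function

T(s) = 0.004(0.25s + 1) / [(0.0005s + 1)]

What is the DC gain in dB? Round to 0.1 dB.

-48.0 dB

T(0) = 0.004 · 1 / 1 = 0.004
20 log₁₀(0.004) ≈ -47.96 dB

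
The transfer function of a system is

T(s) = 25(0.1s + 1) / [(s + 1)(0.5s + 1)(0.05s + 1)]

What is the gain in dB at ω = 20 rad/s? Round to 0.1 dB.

At ω = 20 rad/s:
zero (1 + j20·0.1) = 1 + j2 → |·| ≈ 2.2361, ∠ ≈ 63.43°
pole (1 + j20·1) = 1 + j20 → |·| ≈ 20.025, ∠ ≈ 87.14°
pole (1 + j20·0.5) = 1 + j10 → |·| ≈ 10.05, ∠ ≈ 84.29°
pole (1 + j20·0.05) = 1 + j1 → |·| ≈ 1.4142, ∠ ≈ 45.00°
|T| = 25 · 2.2361 / (20.025 · 10.05 · 1.4142) ≈ 0.19642
Gain = 20 log₁₀(0.19642) ≈ -14.14 dB

-14.1 dB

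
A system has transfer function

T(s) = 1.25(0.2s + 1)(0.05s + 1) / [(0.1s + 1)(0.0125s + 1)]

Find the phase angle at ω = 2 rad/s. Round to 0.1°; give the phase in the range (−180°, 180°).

14.8°

At ω = 2 rad/s:
zero (1 + j2·0.2) = 1 + j0.4 → |·| ≈ 1.077, ∠ ≈ 21.80°
zero (1 + j2·0.05) = 1 + j0.1 → |·| ≈ 1.005, ∠ ≈ 5.71°
pole (1 + j2·0.1) = 1 + j0.2 → |·| ≈ 1.0198, ∠ ≈ 11.31°
pole (1 + j2·0.0125) = 1 + j0.025 → |·| ≈ 1.0003, ∠ ≈ 1.43°
∠T = (21.80° + 5.71°) − (11.31° + 1.43°) = 14.77°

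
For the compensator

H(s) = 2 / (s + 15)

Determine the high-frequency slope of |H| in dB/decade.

Each pole contributes −20 dB/decade at high frequency; each zero contributes +20 dB/decade.
Net: 0 zero(s) − 1 pole(s) → -20 dB/decade.

-20 dB/decade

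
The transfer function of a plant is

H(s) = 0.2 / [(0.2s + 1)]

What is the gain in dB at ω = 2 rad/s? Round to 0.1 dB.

-14.6 dB

At ω = 2 rad/s:
pole (1 + j2·0.2) = 1 + j0.4 → |·| ≈ 1.077, ∠ ≈ 21.80°
|H| = 0.2 · 1 / (1.077) ≈ 0.1857
Gain = 20 log₁₀(0.1857) ≈ -14.62 dB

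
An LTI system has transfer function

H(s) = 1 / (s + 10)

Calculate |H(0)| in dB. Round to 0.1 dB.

H(0) = 1 / (10) = 0.1
20 log₁₀(0.1) ≈ -20.00 dB

-20.0 dB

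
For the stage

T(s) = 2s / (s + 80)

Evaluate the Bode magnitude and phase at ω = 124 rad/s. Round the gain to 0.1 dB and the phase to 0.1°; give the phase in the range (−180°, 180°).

At s = jω = j124:
zero at origin: s = j124 → |·| = 124, ∠ = 90.00°
pole (s+80): 80 + j124 → |·| = √(80²+124²) = √21776 ≈ 147.57, ∠ = arctan(124/80) ≈ 57.17°
|T| = 2 · 124 / 147.57 ≈ 1.6806
Gain = 20 log₁₀(1.6806) ≈ 4.51 dB
∠T = 90.00° − 57.17° = 32.83°

4.5 dB, 32.8°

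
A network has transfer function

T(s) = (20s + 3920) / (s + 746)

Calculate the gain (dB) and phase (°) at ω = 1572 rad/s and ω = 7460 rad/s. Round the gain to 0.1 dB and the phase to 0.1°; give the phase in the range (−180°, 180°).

Substitute s = j1572:
Numerator: 20(j1572) + 3920 = 3920 + j31440
Denominator: (j1572) + 746 = 746 + j1572
|N| = √(3920² + 31440²) ≈ 31683, ∠N ≈ 82.89°
|D| = √(746² + 1572²) ≈ 1740, ∠D ≈ 64.61°
|T| = 31683 / 1740 ≈ 18.209
Gain = 20 log₁₀(18.209) ≈ 25.21 dB
∠T = 82.89° − 64.61° = 18.28°

Substitute s = j7460:
Numerator: 20(j7460) + 3920 = 3920 + j149200
Denominator: (j7460) + 746 = 746 + j7460
|N| = √(3920² + 149200²) ≈ 1.4925e+05, ∠N ≈ 88.49°
|D| = √(746² + 7460²) ≈ 7497.2, ∠D ≈ 84.29°
|T| = 1.4925e+05 / 7497.2 ≈ 19.907
Gain = 20 log₁₀(19.907) ≈ 25.98 dB
∠T = 88.49° − 84.29° = 4.20°

ω = 1572: 25.2 dB, 18.3°; ω = 7460: 26.0 dB, 4.2°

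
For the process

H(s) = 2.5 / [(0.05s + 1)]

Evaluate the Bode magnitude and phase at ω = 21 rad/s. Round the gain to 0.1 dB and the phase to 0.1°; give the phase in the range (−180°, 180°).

At ω = 21 rad/s:
pole (1 + j21·0.05) = 1 + j1.05 → |·| ≈ 1.45, ∠ ≈ 46.40°
|H| = 2.5 · 1 / (1.45) ≈ 1.7241
Gain = 20 log₁₀(1.7241) ≈ 4.73 dB
∠H = (0°) − (46.40°) = -46.40°

4.7 dB, -46.4°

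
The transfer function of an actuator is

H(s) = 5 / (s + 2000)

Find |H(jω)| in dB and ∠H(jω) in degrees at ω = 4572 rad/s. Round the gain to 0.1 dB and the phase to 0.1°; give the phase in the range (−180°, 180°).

-60.0 dB, -66.4°

Substitute s = j4572:
Numerator: 5 = 5 + j0
Denominator: (j4572) + 2000 = 2000 + j4572
|N| = √(5² + 0²) ≈ 5, ∠N ≈ 0.00°
|D| = √(2000² + 4572²) ≈ 4990.3, ∠D ≈ 66.37°
|H| = 5 / 4990.3 ≈ 0.0010019
Gain = 20 log₁₀(0.0010019) ≈ -59.98 dB
∠H = 0.00° − 66.37° = -66.37°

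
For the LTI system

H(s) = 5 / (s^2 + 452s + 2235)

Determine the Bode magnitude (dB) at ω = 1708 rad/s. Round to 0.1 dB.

Substitute s = j1708:
Numerator: 5 = 5 + j0
Denominator: (j1708)^2 + 452(j1708) + 2235 = -2915029 + j772016
|N| = √(5² + 0²) ≈ 5, ∠N ≈ 0.00°
|D| = √(2915029² + 772016²) ≈ 3.0155e+06, ∠D ≈ 165.17°
|H| = 5 / 3.0155e+06 ≈ 1.6581e-06
Gain = 20 log₁₀(1.6581e-06) ≈ -115.61 dB

-115.6 dB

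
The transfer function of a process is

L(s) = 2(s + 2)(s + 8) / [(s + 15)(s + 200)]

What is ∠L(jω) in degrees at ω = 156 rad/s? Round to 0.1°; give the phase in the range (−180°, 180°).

At s = jω = j156:
zero (s+2): 2 + j156 → |·| = √(2²+156²) = √24340 ≈ 156.01, ∠ = arctan(156/2) ≈ 89.27°
zero (s+8): 8 + j156 → |·| = √(8²+156²) = √24400 ≈ 156.2, ∠ = arctan(156/8) ≈ 87.06°
pole (s+15): 15 + j156 → |·| = √(15²+156²) = √24561 ≈ 156.72, ∠ = arctan(156/15) ≈ 84.51°
pole (s+200): 200 + j156 → |·| = √(200²+156²) = √64336 ≈ 253.65, ∠ = arctan(156/200) ≈ 37.95°
∠L = 176.33° − 122.46° = 53.87°

53.9°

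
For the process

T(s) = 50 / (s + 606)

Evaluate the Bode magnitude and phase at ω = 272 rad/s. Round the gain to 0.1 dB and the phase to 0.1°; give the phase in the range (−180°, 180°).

-22.5 dB, -24.2°

At s = jω = j272:
pole (s+606): 606 + j272 → |·| = √(606²+272²) = √441220 ≈ 664.24, ∠ = arctan(272/606) ≈ 24.17°
|T| = 50 / 664.24 ≈ 0.075274
Gain = 20 log₁₀(0.075274) ≈ -22.47 dB
∠T = 0.00° − 24.17° = -24.17°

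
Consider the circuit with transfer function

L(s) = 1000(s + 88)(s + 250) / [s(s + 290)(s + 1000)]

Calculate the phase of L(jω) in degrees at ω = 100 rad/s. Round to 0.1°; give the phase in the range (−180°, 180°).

At s = jω = j100:
zero (s+88): 88 + j100 → |·| = √(88²+100²) = √17744 ≈ 133.21, ∠ = arctan(100/88) ≈ 48.65°
zero (s+250): 250 + j100 → |·| = √(250²+100²) = √72500 ≈ 269.26, ∠ = arctan(100/250) ≈ 21.80°
pole (s+290): 290 + j100 → |·| = √(290²+100²) = √94100 ≈ 306.76, ∠ = arctan(100/290) ≈ 19.03°
pole (s+1000): 1000 + j100 → |·| = √(1000²+100²) = √1010000 ≈ 1005, ∠ = arctan(100/1000) ≈ 5.71°
pole at origin: |s| = 100, ∠ = 90.00° (in denominator)
∠L = 70.45° − 114.74° = -44.29°

-44.3°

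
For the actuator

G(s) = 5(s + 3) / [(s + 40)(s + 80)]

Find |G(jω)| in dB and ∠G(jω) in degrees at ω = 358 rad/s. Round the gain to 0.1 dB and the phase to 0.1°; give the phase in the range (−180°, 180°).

-37.4 dB, -71.5°

At s = jω = j358:
zero (s+3): 3 + j358 → |·| = √(3²+358²) = √128173 ≈ 358.01, ∠ = arctan(358/3) ≈ 89.52°
pole (s+40): 40 + j358 → |·| = √(40²+358²) = √129764 ≈ 360.23, ∠ = arctan(358/40) ≈ 83.62°
pole (s+80): 80 + j358 → |·| = √(80²+358²) = √134564 ≈ 366.83, ∠ = arctan(358/80) ≈ 77.40°
|G| = 5 · 358.01 / 1.3214e+05 ≈ 0.013547
Gain = 20 log₁₀(0.013547) ≈ -37.36 dB
∠G = 89.52° − 161.02° = -71.50°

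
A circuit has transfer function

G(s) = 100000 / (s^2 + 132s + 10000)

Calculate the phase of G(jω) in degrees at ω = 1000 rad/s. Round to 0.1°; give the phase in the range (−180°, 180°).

At s = jω = j1000:
quadratic: (j1000)² + 132·j1000 + 10000 = -990000 + j132000 → |·| ≈ 9.9876e+05, ∠ ≈ 172.41°
∠G = 0.00° − 172.41° = -172.41°

-172.4°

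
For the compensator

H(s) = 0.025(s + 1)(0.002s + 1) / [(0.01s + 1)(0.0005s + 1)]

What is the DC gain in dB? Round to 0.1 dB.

H(0) = 0.025 · 1 / 1 = 0.025
20 log₁₀(0.025) ≈ -32.04 dB

-32.0 dB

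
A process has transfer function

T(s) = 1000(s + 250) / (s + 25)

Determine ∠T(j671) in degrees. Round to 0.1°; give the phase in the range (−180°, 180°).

At s = jω = j671:
zero (s+250): 250 + j671 → |·| = √(250²+671²) = √512741 ≈ 716.06, ∠ = arctan(671/250) ≈ 69.57°
pole (s+25): 25 + j671 → |·| = √(25²+671²) = √450866 ≈ 671.47, ∠ = arctan(671/25) ≈ 87.87°
∠T = 69.57° − 87.87° = -18.30°

-18.3°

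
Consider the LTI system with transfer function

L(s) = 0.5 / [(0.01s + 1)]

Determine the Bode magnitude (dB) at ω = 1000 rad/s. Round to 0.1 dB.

-26.1 dB

At ω = 1000 rad/s:
pole (1 + j1000·0.01) = 1 + j10 → |·| ≈ 10.05, ∠ ≈ 84.29°
|L| = 0.5 · 1 / (10.05) ≈ 0.049751
Gain = 20 log₁₀(0.049751) ≈ -26.06 dB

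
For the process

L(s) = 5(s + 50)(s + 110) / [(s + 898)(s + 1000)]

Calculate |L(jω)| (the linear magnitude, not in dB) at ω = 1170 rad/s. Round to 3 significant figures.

3.03

At s = jω = j1170:
zero (s+50): 50 + j1170 → |·| = √(50²+1170²) = √1371400 ≈ 1171.1, ∠ = arctan(1170/50) ≈ 87.55°
zero (s+110): 110 + j1170 → |·| = √(110²+1170²) = √1381000 ≈ 1175.2, ∠ = arctan(1170/110) ≈ 84.63°
pole (s+898): 898 + j1170 → |·| = √(898²+1170²) = √2175304 ≈ 1474.9, ∠ = arctan(1170/898) ≈ 52.49°
pole (s+1000): 1000 + j1170 → |·| = √(1000²+1170²) = √2368900 ≈ 1539.1, ∠ = arctan(1170/1000) ≈ 49.48°
|L| = 5 · 1.3763e+06 / 2.27e+06 ≈ 3.0315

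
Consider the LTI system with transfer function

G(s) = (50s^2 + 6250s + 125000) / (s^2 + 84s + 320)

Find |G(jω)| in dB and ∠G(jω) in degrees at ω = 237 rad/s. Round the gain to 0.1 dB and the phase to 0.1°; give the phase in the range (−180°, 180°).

Substitute s = j237:
Numerator: 50(j237)^2 + 6250(j237) + 125000 = -2683450 + j1481250
Denominator: (j237)^2 + 84(j237) + 320 = -55849 + j19908
|N| = √(2683450² + 1481250²) ≈ 3.0651e+06, ∠N ≈ 151.10°
|D| = √(55849² + 19908²) ≈ 59291, ∠D ≈ 160.38°
|G| = 3.0651e+06 / 59291 ≈ 51.696
Gain = 20 log₁₀(51.696) ≈ 34.27 dB
∠G = 151.10° − 160.38° = -9.28°

34.3 dB, -9.3°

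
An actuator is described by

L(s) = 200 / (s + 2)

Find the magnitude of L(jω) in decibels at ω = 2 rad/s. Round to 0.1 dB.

37.0 dB

Substitute s = j2:
Numerator: 200 = 200 + j0
Denominator: (j2) + 2 = 2 + j2
|N| = √(200² + 0²) ≈ 200, ∠N ≈ 0.00°
|D| = √(2² + 2²) ≈ 2.8284, ∠D ≈ 45.00°
|L| = 200 / 2.8284 ≈ 70.711
Gain = 20 log₁₀(70.711) ≈ 36.99 dB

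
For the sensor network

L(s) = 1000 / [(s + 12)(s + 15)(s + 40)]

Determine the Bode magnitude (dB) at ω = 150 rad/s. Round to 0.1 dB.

-70.9 dB

At s = jω = j150:
pole (s+12): 12 + j150 → |·| = √(12²+150²) = √22644 ≈ 150.48, ∠ = arctan(150/12) ≈ 85.43°
pole (s+15): 15 + j150 → |·| = √(15²+150²) = √22725 ≈ 150.75, ∠ = arctan(150/15) ≈ 84.29°
pole (s+40): 40 + j150 → |·| = √(40²+150²) = √24100 ≈ 155.24, ∠ = arctan(150/40) ≈ 75.07°
|L| = 1000 / 3.5216e+06 ≈ 0.00028396
Gain = 20 log₁₀(0.00028396) ≈ -70.93 dB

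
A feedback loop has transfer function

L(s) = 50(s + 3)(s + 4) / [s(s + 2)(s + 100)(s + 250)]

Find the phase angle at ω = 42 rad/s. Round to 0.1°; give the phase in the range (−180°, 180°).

At s = jω = j42:
zero (s+3): 3 + j42 → |·| = √(3²+42²) = √1773 ≈ 42.107, ∠ = arctan(42/3) ≈ 85.91°
zero (s+4): 4 + j42 → |·| = √(4²+42²) = √1780 ≈ 42.19, ∠ = arctan(42/4) ≈ 84.56°
pole (s+2): 2 + j42 → |·| = √(2²+42²) = √1768 ≈ 42.048, ∠ = arctan(42/2) ≈ 87.27°
pole (s+100): 100 + j42 → |·| = √(100²+42²) = √11764 ≈ 108.46, ∠ = arctan(42/100) ≈ 22.78°
pole (s+250): 250 + j42 → |·| = √(250²+42²) = √64264 ≈ 253.5, ∠ = arctan(42/250) ≈ 9.54°
pole at origin: |s| = 42, ∠ = 90.00° (in denominator)
∠L = 170.47° − 209.59° = -39.12°

-39.1°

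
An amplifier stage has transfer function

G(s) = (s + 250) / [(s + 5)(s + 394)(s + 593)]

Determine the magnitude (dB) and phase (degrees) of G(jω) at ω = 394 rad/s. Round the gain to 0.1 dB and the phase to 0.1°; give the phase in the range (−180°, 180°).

-110.5 dB, -110.3°

At s = jω = j394:
zero (s+250): 250 + j394 → |·| = √(250²+394²) = √217736 ≈ 466.62, ∠ = arctan(394/250) ≈ 57.60°
pole (s+5): 5 + j394 → |·| = √(5²+394²) = √155261 ≈ 394.03, ∠ = arctan(394/5) ≈ 89.27°
pole (s+394): 394 + j394 → |·| = √(394²+394²) = √310472 ≈ 557.2, ∠ = arctan(394/394) ≈ 45.00°
pole (s+593): 593 + j394 → |·| = √(593²+394²) = √506885 ≈ 711.96, ∠ = arctan(394/593) ≈ 33.60°
|G| = 1 · 466.62 / 1.5631e+08 ≈ 2.9852e-06
Gain = 20 log₁₀(2.9852e-06) ≈ -110.50 dB
∠G = 57.60° − 167.87° = -110.27°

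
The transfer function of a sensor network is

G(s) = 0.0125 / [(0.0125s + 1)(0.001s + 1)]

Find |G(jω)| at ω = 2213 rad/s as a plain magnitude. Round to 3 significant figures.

At ω = 2213 rad/s:
pole (1 + j2213·0.0125) = 1 + j27.6625 → |·| ≈ 27.681, ∠ ≈ 87.93°
pole (1 + j2213·0.001) = 1 + j2.213 → |·| ≈ 2.4284, ∠ ≈ 65.68°
|G| = 0.0125 · 1 / (27.681 · 2.4284) ≈ 0.00018596

0.000186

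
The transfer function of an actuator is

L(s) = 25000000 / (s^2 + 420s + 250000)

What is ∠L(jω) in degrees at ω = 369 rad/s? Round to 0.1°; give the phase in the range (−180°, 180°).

-53.7°

At s = jω = j369:
quadratic: (j369)² + 420·j369 + 250000 = 113839 + j154980 → |·| ≈ 1.923e+05, ∠ ≈ 53.70°
∠L = 0.00° − 53.70° = -53.70°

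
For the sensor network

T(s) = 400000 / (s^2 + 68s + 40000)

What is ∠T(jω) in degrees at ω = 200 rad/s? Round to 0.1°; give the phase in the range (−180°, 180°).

At s = jω = j200:
quadratic: (j200)² + 68·j200 + 40000 = 0 + j13600 → |·| ≈ 13600, ∠ ≈ 90.00°
∠T = 0.00° − 90.00° = -90.00°

-90.0°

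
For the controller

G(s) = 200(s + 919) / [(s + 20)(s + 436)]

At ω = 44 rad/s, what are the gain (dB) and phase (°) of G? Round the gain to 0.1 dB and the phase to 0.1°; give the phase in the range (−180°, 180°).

At s = jω = j44:
zero (s+919): 919 + j44 → |·| = √(919²+44²) = √846497 ≈ 920.05, ∠ = arctan(44/919) ≈ 2.74°
pole (s+20): 20 + j44 → |·| = √(20²+44²) = √2336 ≈ 48.332, ∠ = arctan(44/20) ≈ 65.56°
pole (s+436): 436 + j44 → |·| = √(436²+44²) = √192032 ≈ 438.21, ∠ = arctan(44/436) ≈ 5.76°
|G| = 200 · 920.05 / 21180 ≈ 8.6879
Gain = 20 log₁₀(8.6879) ≈ 18.78 dB
∠G = 2.74° − 71.32° = -68.58°

18.8 dB, -68.6°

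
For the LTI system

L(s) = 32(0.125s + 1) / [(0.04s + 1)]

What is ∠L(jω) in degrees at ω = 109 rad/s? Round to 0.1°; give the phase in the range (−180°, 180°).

At ω = 109 rad/s:
zero (1 + j109·0.125) = 1 + j13.625 → |·| ≈ 13.662, ∠ ≈ 85.80°
pole (1 + j109·0.04) = 1 + j4.36 → |·| ≈ 4.4732, ∠ ≈ 77.08°
∠L = (85.80°) − (77.08°) = 8.72°

8.7°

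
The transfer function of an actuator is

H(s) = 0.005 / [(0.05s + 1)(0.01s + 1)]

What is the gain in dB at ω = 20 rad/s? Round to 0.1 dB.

At ω = 20 rad/s:
pole (1 + j20·0.05) = 1 + j1 → |·| ≈ 1.4142, ∠ ≈ 45.00°
pole (1 + j20·0.01) = 1 + j0.2 → |·| ≈ 1.0198, ∠ ≈ 11.31°
|H| = 0.005 · 1 / (1.4142 · 1.0198) ≈ 0.0034669
Gain = 20 log₁₀(0.0034669) ≈ -49.20 dB

-49.2 dB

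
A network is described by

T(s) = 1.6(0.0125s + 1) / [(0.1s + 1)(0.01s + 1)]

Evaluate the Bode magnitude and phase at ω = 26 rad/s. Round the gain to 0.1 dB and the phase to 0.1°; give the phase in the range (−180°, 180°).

At ω = 26 rad/s:
zero (1 + j26·0.0125) = 1 + j0.325 → |·| ≈ 1.0515, ∠ ≈ 18.00°
pole (1 + j26·0.1) = 1 + j2.6 → |·| ≈ 2.7857, ∠ ≈ 68.96°
pole (1 + j26·0.01) = 1 + j0.26 → |·| ≈ 1.0332, ∠ ≈ 14.57°
|T| = 1.6 · 1.0515 / (2.7857 · 1.0332) ≈ 0.58453
Gain = 20 log₁₀(0.58453) ≈ -4.66 dB
∠T = (18.00°) − (68.96° + 14.57°) = -65.53°

-4.7 dB, -65.5°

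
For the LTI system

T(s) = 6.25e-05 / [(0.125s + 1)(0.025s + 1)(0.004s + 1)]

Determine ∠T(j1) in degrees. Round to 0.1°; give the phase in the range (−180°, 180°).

-8.8°

At ω = 1 rad/s:
pole (1 + j1·0.125) = 1 + j0.125 → |·| ≈ 1.0078, ∠ ≈ 7.13°
pole (1 + j1·0.025) = 1 + j0.025 → |·| ≈ 1.0003, ∠ ≈ 1.43°
pole (1 + j1·0.004) = 1 + j0.004 → |·| ≈ 1, ∠ ≈ 0.23°
∠T = (0°) − (7.13° + 1.43° + 0.23°) = -8.79°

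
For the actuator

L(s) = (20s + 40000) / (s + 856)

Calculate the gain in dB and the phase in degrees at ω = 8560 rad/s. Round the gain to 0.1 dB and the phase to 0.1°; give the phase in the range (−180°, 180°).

Substitute s = j8560:
Numerator: 20(j8560) + 40000 = 40000 + j171200
Denominator: (j8560) + 856 = 856 + j8560
|N| = √(40000² + 171200²) ≈ 1.7581e+05, ∠N ≈ 76.85°
|D| = √(856² + 8560²) ≈ 8602.7, ∠D ≈ 84.29°
|L| = 1.7581e+05 / 8602.7 ≈ 20.437
Gain = 20 log₁₀(20.437) ≈ 26.21 dB
∠L = 76.85° − 84.29° = -7.44°

26.2 dB, -7.4°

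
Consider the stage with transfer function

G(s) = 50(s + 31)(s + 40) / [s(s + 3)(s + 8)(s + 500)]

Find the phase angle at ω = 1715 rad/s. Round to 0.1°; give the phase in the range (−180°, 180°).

At s = jω = j1715:
zero (s+31): 31 + j1715 → |·| = √(31²+1715²) = √2942186 ≈ 1715.3, ∠ = arctan(1715/31) ≈ 88.96°
zero (s+40): 40 + j1715 → |·| = √(40²+1715²) = √2942825 ≈ 1715.5, ∠ = arctan(1715/40) ≈ 88.66°
pole (s+3): 3 + j1715 → |·| = √(3²+1715²) = √2941234 ≈ 1715, ∠ = arctan(1715/3) ≈ 89.90°
pole (s+8): 8 + j1715 → |·| = √(8²+1715²) = √2941289 ≈ 1715, ∠ = arctan(1715/8) ≈ 89.73°
pole (s+500): 500 + j1715 → |·| = √(500²+1715²) = √3191225 ≈ 1786.4, ∠ = arctan(1715/500) ≈ 73.75°
pole at origin: |s| = 1715, ∠ = 90.00° (in denominator)
∠G = 177.62° − 343.38° = -165.76°

-165.8°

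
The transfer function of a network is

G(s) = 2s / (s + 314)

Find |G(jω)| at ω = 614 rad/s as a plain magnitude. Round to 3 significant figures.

1.78

At s = jω = j614:
zero at origin: s = j614 → |·| = 614, ∠ = 90.00°
pole (s+314): 314 + j614 → |·| = √(314²+614²) = √475592 ≈ 689.63, ∠ = arctan(614/314) ≈ 62.91°
|G| = 2 · 614 / 689.63 ≈ 1.7807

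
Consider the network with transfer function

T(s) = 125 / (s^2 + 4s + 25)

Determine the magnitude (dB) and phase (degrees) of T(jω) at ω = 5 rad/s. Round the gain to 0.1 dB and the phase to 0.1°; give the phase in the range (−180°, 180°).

At s = jω = j5:
quadratic: (j5)² + 4·j5 + 25 = 0 + j20 → |·| ≈ 20, ∠ ≈ 90.00°
|T| = 125 / 20 ≈ 6.25
Gain = 20 log₁₀(6.25) ≈ 15.92 dB
∠T = 0.00° − 90.00° = -90.00°

15.9 dB, -90.0°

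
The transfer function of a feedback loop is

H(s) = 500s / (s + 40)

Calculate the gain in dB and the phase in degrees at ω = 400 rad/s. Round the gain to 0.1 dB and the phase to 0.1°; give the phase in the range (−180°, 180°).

At s = jω = j400:
zero at origin: s = j400 → |·| = 400, ∠ = 90.00°
pole (s+40): 40 + j400 → |·| = √(40²+400²) = √161600 ≈ 402, ∠ = arctan(400/40) ≈ 84.29°
|H| = 500 · 400 / 402 ≈ 497.51
Gain = 20 log₁₀(497.51) ≈ 53.94 dB
∠H = 90.00° − 84.29° = 5.71°

53.9 dB, 5.7°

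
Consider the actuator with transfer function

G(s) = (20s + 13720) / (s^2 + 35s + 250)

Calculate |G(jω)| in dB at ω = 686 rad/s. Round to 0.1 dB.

-27.7 dB

Substitute s = j686:
Numerator: 20(j686) + 13720 = 13720 + j13720
Denominator: (j686)^2 + 35(j686) + 250 = -470346 + j24010
|N| = √(13720² + 13720²) ≈ 19403, ∠N ≈ 45.00°
|D| = √(470346² + 24010²) ≈ 4.7096e+05, ∠D ≈ 177.08°
|G| = 19403 / 4.7096e+05 ≈ 0.041199
Gain = 20 log₁₀(0.041199) ≈ -27.70 dB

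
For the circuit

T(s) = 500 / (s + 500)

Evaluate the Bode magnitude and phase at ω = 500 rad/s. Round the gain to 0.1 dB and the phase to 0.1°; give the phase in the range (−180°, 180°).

-3.0 dB, -45.0°

At s = jω = j500:
pole (s+500): 500 + j500 → |·| = √(500²+500²) = √500000 ≈ 707.11, ∠ = arctan(500/500) ≈ 45.00°
|T| = 500 / 707.11 ≈ 0.7071
Gain = 20 log₁₀(0.7071) ≈ -3.01 dB
∠T = 0.00° − 45.00° = -45.00°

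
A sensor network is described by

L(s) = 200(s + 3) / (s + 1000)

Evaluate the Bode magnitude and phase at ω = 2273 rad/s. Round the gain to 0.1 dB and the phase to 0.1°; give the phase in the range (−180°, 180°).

At s = jω = j2273:
zero (s+3): 3 + j2273 → |·| = √(3²+2273²) = √5166538 ≈ 2273, ∠ = arctan(2273/3) ≈ 89.92°
pole (s+1000): 1000 + j2273 → |·| = √(1000²+2273²) = √6166529 ≈ 2483.2, ∠ = arctan(2273/1000) ≈ 66.25°
|L| = 200 · 2273 / 2483.2 ≈ 183.07
Gain = 20 log₁₀(183.07) ≈ 45.25 dB
∠L = 89.92° − 66.25° = 23.67°

45.3 dB, 23.7°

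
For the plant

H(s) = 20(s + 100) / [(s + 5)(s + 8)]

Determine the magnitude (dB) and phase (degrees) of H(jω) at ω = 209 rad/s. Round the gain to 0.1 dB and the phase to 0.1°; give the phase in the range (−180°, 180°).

At s = jω = j209:
zero (s+100): 100 + j209 → |·| = √(100²+209²) = √53681 ≈ 231.69, ∠ = arctan(209/100) ≈ 64.43°
pole (s+5): 5 + j209 → |·| = √(5²+209²) = √43706 ≈ 209.06, ∠ = arctan(209/5) ≈ 88.63°
pole (s+8): 8 + j209 → |·| = √(8²+209²) = √43745 ≈ 209.15, ∠ = arctan(209/8) ≈ 87.81°
|H| = 20 · 231.69 / 43725 ≈ 0.10598
Gain = 20 log₁₀(0.10598) ≈ -19.50 dB
∠H = 64.43° − 176.44° = -112.01°

-19.5 dB, -112.0°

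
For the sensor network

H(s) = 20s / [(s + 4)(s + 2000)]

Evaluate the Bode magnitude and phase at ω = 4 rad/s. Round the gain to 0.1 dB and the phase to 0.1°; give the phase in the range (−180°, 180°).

At s = jω = j4:
zero at origin: s = j4 → |·| = 4, ∠ = 90.00°
pole (s+4): 4 + j4 → |·| = √(4²+4²) = √32 ≈ 5.6569, ∠ = arctan(4/4) ≈ 45.00°
pole (s+2000): 2000 + j4 → |·| = √(2000²+4²) = √4000016 ≈ 2000, ∠ = arctan(4/2000) ≈ 0.11°
|H| = 20 · 4 / 11314 ≈ 0.0070709
Gain = 20 log₁₀(0.0070709) ≈ -43.01 dB
∠H = 90.00° − 45.11° = 44.89°

-43.0 dB, 44.9°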